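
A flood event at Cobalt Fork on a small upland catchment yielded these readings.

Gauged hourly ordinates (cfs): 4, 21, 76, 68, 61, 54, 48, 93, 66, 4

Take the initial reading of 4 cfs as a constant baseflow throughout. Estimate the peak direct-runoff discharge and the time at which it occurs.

Subtracting baseflow gives direct-runoff ordinates: 0.0, 17.0, 72.0, 64.0, 57.0, 50.0, 44.0, 89.0, 62.0, 0.0 cfs.
The maximum is 89.0 cfs, occurring at the reading for t = 7 h.

Q_p = 89.0 cfs at t = 7 h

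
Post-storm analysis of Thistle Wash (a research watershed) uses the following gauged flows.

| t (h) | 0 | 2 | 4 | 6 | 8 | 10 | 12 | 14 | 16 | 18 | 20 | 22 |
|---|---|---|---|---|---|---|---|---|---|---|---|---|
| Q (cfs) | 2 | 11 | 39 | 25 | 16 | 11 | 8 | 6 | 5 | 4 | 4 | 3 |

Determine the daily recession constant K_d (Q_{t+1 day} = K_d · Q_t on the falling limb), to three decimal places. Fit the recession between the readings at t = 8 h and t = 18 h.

K_d ≈ 0.036

Between t = 8 h and t = 18 h the flow falls from 16 to 4 cfs over 5×2 h = 10 h.
Per-interval ratio K = (4/16)^(1/5) = 0.7579; K_d = K^(24/2) = 0.036.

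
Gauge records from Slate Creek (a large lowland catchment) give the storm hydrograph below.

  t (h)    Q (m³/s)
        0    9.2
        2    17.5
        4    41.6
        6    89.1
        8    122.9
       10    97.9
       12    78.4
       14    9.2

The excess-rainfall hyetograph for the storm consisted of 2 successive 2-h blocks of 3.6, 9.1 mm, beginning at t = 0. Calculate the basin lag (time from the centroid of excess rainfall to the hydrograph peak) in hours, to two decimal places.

Centroid of excess rainfall: t_c = Σ P_i·t̄_i / ΣP_i = 2.4331 h (block centres at 1, 3 h).
Hydrograph peak occurs at t = 8 h, so basin lag t_L = 8 − 2.4331 = 5.57 h.

t_L ≈ 5.57 h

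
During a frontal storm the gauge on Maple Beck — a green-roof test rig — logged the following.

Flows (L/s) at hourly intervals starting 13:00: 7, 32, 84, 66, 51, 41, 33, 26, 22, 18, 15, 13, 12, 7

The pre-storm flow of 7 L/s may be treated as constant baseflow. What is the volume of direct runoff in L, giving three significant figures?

Direct-runoff ordinates (Q − Q_b): 0.0, 25.0, 77.0, 59.0, 44.0, 34.0, 26.0, 19.0, 15.0, 11.0, 8.0, 6.0, 5.0, 0.0 L/s.
ΣQ_DR = 329.0 L/s.
With Δt = 1 h = 3600 s, V = ΣQ_DR · Δt = 329.0 × 3600 = 1.18 × 10^6 L.

V ≈ 1.18 × 10^6 L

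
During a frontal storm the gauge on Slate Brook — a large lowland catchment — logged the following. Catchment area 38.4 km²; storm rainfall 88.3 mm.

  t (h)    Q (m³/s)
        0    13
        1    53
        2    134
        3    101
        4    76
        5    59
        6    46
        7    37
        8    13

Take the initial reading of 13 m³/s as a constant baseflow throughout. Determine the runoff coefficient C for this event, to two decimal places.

C ≈ 0.44

ΣQ_DR = 415.0 m³/s; V = ΣQ_DR·Δt = 1.494 × 10^6 m³.
Runoff depth d = V / A = 38.91 mm.
C = d / P = 38.91 / 88.3 = 0.44.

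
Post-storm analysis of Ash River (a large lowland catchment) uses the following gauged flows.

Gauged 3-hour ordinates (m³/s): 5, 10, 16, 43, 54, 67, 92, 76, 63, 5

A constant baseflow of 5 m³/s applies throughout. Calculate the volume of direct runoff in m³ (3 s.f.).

V ≈ 4.11 × 10^6 m³

Direct-runoff ordinates (Q − Q_b): 0.0, 5.0, 11.0, 38.0, 49.0, 62.0, 87.0, 71.0, 58.0, 0.0 m³/s.
ΣQ_DR = 381.0 m³/s.
With Δt = 3 h = 10800 s, V = ΣQ_DR · Δt = 381.0 × 10800 = 4.11 × 10^6 m³.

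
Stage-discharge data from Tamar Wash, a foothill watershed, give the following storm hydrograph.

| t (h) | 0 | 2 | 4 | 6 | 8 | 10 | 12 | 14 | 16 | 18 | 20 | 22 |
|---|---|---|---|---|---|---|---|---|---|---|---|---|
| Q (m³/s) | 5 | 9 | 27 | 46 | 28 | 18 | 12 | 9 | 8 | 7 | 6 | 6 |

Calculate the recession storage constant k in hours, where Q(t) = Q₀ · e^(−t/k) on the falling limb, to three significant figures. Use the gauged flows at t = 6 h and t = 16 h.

k ≈ 5.72 h

On the falling limb, Q drops from 46 to 8 m³/s between t = 6 h and t = 16 h (Δt = 10 h).
k = −Δt / ln(Q₂/Q₁) = −10 / ln(8/46) = 5.72 h.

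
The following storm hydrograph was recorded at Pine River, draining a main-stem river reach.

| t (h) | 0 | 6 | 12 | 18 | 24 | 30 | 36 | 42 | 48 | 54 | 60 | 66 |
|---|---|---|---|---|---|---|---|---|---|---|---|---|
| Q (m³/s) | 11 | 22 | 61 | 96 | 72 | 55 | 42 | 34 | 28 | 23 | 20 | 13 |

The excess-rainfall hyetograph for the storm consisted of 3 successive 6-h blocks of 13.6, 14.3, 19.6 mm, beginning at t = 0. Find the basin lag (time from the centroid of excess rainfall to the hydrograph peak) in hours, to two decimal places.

t_L ≈ 8.24 h

Centroid of excess rainfall: t_c = Σ P_i·t̄_i / ΣP_i = 9.7579 h (block centres at 3, 9, 15 h).
Hydrograph peak occurs at t = 18 h, so basin lag t_L = 18 − 9.7579 = 8.24 h.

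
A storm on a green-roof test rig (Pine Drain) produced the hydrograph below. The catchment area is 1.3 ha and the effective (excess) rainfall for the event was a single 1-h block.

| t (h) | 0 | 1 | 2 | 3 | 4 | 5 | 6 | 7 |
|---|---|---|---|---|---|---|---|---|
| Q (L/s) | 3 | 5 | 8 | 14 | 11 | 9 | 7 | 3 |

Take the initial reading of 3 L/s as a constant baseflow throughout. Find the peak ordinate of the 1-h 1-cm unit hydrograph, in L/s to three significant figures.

Direct runoff: 0.0, 2.0, 5.0, 11.0, 8.0, 6.0, 4.0, 0.0 L/s; ΣQ_DR = 36.00 L/s, peak = 11.0 L/s.
Runoff depth d = ΣQ_DR·Δt / A = 36.00 × 3600 / (1.3 ha) = 9.969 mm.
The 1-cm UH is the DRH scaled by (10 mm)/d, so U_p = 11.0 × 10/9.969 = 11.0 L/s.

U_p ≈ 11.0 L/s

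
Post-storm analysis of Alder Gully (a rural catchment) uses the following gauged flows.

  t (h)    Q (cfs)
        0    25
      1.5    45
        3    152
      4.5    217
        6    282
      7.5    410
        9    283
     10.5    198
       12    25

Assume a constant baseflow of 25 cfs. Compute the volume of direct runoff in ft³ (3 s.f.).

V ≈ 7.62 × 10^6 ft³

Direct-runoff ordinates (Q − Q_b): 0.0, 20.0, 127.0, 192.0, 257.0, 385.0, 258.0, 173.0, 0.0 cfs.
ΣQ_DR = 1412 cfs.
With Δt = 1.5 h = 5400 s, V = ΣQ_DR · Δt = 1412 × 5400 = 7.62 × 10^6 ft³.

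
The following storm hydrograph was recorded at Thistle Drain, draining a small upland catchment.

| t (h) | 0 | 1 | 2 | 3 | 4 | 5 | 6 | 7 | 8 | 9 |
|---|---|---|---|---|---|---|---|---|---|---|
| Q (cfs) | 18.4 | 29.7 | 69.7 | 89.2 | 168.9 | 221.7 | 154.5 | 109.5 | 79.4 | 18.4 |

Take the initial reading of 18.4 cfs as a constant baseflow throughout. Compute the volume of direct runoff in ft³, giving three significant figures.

V ≈ 2.79 × 10^6 ft³

Direct-runoff ordinates (Q − Q_b): 0.0, 11.3, 51.3, 70.8, 150.5, 203.3, 136.1, 91.1, 61.0, 0.0 cfs.
ΣQ_DR = 775.4 cfs.
With Δt = 1 h = 3600 s, V = ΣQ_DR · Δt = 775.4 × 3600 = 2.79 × 10^6 ft³.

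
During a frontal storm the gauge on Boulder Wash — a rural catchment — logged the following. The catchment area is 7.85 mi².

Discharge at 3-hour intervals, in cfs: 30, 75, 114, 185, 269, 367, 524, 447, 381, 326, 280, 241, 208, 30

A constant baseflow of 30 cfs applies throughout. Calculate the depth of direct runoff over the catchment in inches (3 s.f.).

d ≈ 1.81 in

Direct runoff: 0.0, 45.0, 84.0, 155.0, 239.0, 337.0, 494.0, 417.0, 351.0, 296.0, 250.0, 211.0, 178.0, 0.0 cfs; ΣQ_DR = 3057 cfs.
V = ΣQ_DR · Δt = 3057 × 10800 s = 3.302 × 10^7 ft³.
Over A = 7.85 mi², depth = V / A = 1.81 in.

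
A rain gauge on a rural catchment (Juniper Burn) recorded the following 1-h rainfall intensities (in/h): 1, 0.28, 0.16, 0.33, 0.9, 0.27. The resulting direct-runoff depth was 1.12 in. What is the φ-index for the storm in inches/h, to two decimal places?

φ ≈ 0.39 in/h

Only the 2 blocks with intensity above φ contribute runoff: 1, 0.9 in/h.
Σ(I−φ)·Δt = d  ⇒  (1+0.9 − 2φ)·1 = 1.12
φ = (1.900 − 1.12/1) / 2 = 0.39 in/h.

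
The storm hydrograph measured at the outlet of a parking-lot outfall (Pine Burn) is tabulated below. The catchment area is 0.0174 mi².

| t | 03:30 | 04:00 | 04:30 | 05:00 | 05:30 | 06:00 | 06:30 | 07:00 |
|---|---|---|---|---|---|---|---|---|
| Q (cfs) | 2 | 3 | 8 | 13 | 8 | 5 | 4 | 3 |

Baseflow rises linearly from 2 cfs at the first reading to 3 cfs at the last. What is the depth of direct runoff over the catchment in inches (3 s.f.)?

d ≈ 1.16 in

Direct runoff: 0.00, 0.86, 5.71, 10.57, 5.43, 2.29, 1.14, 0.00 cfs; ΣQ_DR = 26.00 cfs.
V = ΣQ_DR · Δt = 26.00 × 1800 s = 46800 ft³.
Over A = 0.0174 mi², depth = V / A = 1.16 in.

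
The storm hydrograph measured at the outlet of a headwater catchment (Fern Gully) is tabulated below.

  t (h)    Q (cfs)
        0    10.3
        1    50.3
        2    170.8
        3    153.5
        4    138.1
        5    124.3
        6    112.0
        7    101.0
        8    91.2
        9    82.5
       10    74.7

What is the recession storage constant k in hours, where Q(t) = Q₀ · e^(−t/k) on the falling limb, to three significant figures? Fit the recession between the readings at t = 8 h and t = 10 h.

On the falling limb, Q drops from 91.2 to 74.7 cfs between t = 8 h and t = 10 h (Δt = 2 h).
k = −Δt / ln(Q₂/Q₁) = −2 / ln(74.7/91.2) = 10.0 h.

k ≈ 10.0 h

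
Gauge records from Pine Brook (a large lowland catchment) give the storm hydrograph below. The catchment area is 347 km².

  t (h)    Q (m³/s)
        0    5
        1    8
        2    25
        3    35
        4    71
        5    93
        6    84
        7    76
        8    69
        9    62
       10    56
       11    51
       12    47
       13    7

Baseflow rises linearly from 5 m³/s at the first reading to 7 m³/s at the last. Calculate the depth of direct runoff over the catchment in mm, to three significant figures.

Direct runoff: 0.00, 2.85, 19.69, 29.54, 65.38, 87.23, 78.08, 69.92, 62.77, 55.62, 49.46, 44.31, 40.15, 0.00 m³/s; ΣQ_DR = 605.0 m³/s.
V = ΣQ_DR · Δt = 605.0 × 3600 s = 2.178 × 10^6 m³.
Over A = 347 km², depth = V / A = 6.28 mm.

d ≈ 6.28 mm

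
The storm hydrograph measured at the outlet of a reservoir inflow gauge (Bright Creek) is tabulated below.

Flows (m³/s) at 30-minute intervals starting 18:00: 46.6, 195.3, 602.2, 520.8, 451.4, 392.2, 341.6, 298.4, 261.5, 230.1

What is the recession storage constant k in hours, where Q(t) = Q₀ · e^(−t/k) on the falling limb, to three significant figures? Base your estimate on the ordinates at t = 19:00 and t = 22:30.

k ≈ 3.64 h

On the falling limb, Q drops from 602.2 to 230.1 m³/s between t = 19:00 and t = 22:30 (Δt = 3.5 h).
k = −Δt / ln(Q₂/Q₁) = −3.5 / ln(230.1/602.2) = 3.64 h.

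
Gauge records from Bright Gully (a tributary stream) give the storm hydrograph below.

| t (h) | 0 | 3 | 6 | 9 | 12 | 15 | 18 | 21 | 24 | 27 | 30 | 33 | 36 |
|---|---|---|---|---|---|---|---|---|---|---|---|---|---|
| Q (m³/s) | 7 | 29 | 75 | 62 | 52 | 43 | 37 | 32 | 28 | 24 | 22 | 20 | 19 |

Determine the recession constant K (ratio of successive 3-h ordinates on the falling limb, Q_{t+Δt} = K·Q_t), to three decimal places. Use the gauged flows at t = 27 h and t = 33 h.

K ≈ 0.913

Using the recession-limb readings at t = 27 h and t = 33 h: Q falls from 24 to 20 m³/s over 2 intervals.
K = (Q₂/Q₁)^(1/2) = (20/24)^(1/2) = 0.913.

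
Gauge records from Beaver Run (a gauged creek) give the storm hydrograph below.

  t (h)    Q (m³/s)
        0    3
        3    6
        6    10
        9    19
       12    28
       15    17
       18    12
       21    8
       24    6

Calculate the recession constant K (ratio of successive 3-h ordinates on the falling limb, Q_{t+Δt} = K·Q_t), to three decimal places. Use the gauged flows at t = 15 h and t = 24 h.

K ≈ 0.707

Using the recession-limb readings at t = 15 h and t = 24 h: Q falls from 17 to 6 m³/s over 3 intervals.
K = (Q₂/Q₁)^(1/3) = (6/17)^(1/3) = 0.707.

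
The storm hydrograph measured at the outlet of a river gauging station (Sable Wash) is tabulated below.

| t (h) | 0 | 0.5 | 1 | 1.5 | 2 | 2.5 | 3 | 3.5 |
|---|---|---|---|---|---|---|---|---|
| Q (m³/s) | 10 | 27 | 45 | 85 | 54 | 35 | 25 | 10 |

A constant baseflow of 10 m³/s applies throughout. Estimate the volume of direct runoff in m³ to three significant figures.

V ≈ 3.80 × 10^5 m³

Direct-runoff ordinates (Q − Q_b): 0.0, 17.0, 35.0, 75.0, 44.0, 25.0, 15.0, 0.0 m³/s.
ΣQ_DR = 211.0 m³/s.
With Δt = 0.5 h = 1800 s, V = ΣQ_DR · Δt = 211.0 × 1800 = 3.80 × 10^5 m³.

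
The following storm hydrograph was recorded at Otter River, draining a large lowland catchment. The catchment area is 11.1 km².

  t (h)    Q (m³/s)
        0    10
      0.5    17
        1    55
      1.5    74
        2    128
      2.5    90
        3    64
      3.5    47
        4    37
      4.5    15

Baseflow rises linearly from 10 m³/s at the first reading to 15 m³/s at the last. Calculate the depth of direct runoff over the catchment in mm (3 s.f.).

Direct runoff: 0.00, 6.44, 43.89, 62.33, 115.78, 77.22, 50.67, 33.11, 22.56, 0.00 m³/s; ΣQ_DR = 412.0 m³/s.
V = ΣQ_DR · Δt = 412.0 × 1800 s = 7.416 × 10^5 m³.
Over A = 11.1 km², depth = V / A = 66.8 mm.

d ≈ 66.8 mm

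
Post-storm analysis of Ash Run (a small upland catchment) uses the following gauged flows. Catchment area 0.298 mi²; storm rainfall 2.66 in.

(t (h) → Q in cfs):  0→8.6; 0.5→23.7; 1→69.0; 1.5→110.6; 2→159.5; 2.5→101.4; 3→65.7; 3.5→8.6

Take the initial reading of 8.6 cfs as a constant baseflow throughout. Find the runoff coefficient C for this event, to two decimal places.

C ≈ 0.47

ΣQ_DR = 478.3 cfs; V = ΣQ_DR·Δt = 8.609 × 10^5 ft³.
Runoff depth d = V / A = 1.244 in.
C = d / P = 1.244 / 2.66 = 0.47.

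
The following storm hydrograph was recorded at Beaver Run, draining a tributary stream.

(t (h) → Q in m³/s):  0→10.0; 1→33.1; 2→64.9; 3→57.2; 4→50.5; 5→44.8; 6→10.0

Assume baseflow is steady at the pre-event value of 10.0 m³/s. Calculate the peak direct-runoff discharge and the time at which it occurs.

Q_p = 54.9 m³/s at t = 2 h

Subtracting baseflow gives direct-runoff ordinates: 0.0, 23.1, 54.9, 47.2, 40.5, 34.8, 0.0 m³/s.
The maximum is 54.9 m³/s, occurring at the reading for t = 2 h.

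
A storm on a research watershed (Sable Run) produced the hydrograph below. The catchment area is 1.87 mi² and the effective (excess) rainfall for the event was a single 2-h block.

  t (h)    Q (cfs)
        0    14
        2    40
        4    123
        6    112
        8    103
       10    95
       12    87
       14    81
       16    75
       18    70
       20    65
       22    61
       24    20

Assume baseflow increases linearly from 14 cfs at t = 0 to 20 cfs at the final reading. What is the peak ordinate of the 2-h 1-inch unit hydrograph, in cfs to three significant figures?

U_p ≈ 89.9 cfs

Direct runoff: 0.00, 25.50, 108.00, 96.50, 87.00, 78.50, 70.00, 63.50, 57.00, 51.50, 46.00, 41.50, 0.00 cfs; ΣQ_DR = 725.0 cfs, peak = 108.00 cfs.
Runoff depth d = ΣQ_DR·Δt / A = 725.0 × 7200 / (1.87 mi²) = 1.202 in.
The 1-inch UH is the DRH scaled by (1 in)/d, so U_p = 108.00 × 1/1.202 = 89.9 cfs.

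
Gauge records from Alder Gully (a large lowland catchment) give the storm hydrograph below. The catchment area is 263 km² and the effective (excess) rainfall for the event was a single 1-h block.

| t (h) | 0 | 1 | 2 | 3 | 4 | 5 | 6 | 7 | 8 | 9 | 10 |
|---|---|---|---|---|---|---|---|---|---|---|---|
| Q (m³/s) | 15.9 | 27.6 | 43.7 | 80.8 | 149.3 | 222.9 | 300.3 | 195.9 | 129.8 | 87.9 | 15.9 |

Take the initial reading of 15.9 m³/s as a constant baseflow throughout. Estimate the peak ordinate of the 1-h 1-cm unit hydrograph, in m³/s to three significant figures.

Direct runoff: 0.0, 11.7, 27.8, 64.9, 133.4, 207.0, 284.4, 180.0, 113.9, 72.0, 0.0 m³/s; ΣQ_DR = 1095 m³/s, peak = 284.4 m³/s.
Runoff depth d = ΣQ_DR·Δt / A = 1095 × 3600 / (263 km²) = 14.99 mm.
The 1-cm UH is the DRH scaled by (10 mm)/d, so U_p = 284.4 × 10/14.99 = 190 m³/s.

U_p ≈ 190 m³/s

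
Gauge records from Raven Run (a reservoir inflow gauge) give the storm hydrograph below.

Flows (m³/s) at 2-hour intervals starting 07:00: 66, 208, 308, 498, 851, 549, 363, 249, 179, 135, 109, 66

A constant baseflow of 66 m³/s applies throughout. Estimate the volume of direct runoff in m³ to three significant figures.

Direct-runoff ordinates (Q − Q_b): 0.0, 142.0, 242.0, 432.0, 785.0, 483.0, 297.0, 183.0, 113.0, 69.0, 43.0, 0.0 m³/s.
ΣQ_DR = 2789 m³/s.
With Δt = 2 h = 7200 s, V = ΣQ_DR · Δt = 2789 × 7200 = 2.01 × 10^7 m³.

V ≈ 2.01 × 10^7 m³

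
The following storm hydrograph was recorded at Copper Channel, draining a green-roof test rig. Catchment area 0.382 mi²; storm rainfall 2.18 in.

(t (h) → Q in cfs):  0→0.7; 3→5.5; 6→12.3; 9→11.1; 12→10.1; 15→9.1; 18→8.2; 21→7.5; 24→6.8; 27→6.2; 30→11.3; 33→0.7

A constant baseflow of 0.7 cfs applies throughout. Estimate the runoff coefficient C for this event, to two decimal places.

ΣQ_DR = 81.10 cfs; V = ΣQ_DR·Δt = 8.759 × 10^5 ft³.
Runoff depth d = V / A = 0.9869 in.
C = d / P = 0.9869 / 2.18 = 0.45.

C ≈ 0.45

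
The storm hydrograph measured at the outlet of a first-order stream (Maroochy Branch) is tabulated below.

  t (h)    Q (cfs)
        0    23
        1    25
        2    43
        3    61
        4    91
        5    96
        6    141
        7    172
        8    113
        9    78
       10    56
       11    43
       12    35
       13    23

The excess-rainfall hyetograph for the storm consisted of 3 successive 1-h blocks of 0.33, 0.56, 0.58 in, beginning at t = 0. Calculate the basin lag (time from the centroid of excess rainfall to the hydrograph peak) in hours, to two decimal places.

t_L ≈ 5.33 h

Centroid of excess rainfall: t_c = Σ P_i·t̄_i / ΣP_i = 1.6701 h (block centres at 0.5, 1.5, 2.5 h).
Hydrograph peak occurs at t = 7 h, so basin lag t_L = 7 − 1.6701 = 5.33 h.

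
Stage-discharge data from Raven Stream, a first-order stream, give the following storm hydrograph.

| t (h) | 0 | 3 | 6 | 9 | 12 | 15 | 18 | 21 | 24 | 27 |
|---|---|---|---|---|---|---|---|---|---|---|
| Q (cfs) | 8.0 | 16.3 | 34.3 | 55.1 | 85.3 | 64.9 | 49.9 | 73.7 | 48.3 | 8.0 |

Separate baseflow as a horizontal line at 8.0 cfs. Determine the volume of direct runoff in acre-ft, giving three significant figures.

Direct-runoff ordinates (Q − Q_b): 0.0, 8.3, 26.3, 47.1, 77.3, 56.9, 41.9, 65.7, 40.3, 0.0 cfs.
ΣQ_DR = 363.8 cfs.
With Δt = 3 h = 10800 s, V = ΣQ_DR · Δt = 363.8 × 10800 = 3.93 × 10^6 ft³ = 90.2 acre-ft.

V ≈ 90.2 acre-ft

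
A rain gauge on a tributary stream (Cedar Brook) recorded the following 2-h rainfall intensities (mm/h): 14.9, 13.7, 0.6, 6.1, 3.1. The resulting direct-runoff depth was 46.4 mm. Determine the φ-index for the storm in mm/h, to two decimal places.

φ ≈ 3.83 mm/h

Only the 3 blocks with intensity above φ contribute runoff: 14.9, 13.7, 6.1 mm/h.
Σ(I−φ)·Δt = d  ⇒  (14.9+13.7+6.1 − 3φ)·2 = 46.4
φ = (34.70 − 46.4/2) / 3 = 3.83 mm/h.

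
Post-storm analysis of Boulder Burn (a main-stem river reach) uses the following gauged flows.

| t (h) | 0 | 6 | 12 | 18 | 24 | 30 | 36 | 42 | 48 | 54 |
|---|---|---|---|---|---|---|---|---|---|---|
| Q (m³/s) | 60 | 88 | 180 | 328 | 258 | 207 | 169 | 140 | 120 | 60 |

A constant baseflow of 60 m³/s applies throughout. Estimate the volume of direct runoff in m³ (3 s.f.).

V ≈ 2.18 × 10^7 m³

Direct-runoff ordinates (Q − Q_b): 0.0, 28.0, 120.0, 268.0, 198.0, 147.0, 109.0, 80.0, 60.0, 0.0 m³/s.
ΣQ_DR = 1010 m³/s.
With Δt = 6 h = 21600 s, V = ΣQ_DR · Δt = 1010 × 21600 = 2.18 × 10^7 m³.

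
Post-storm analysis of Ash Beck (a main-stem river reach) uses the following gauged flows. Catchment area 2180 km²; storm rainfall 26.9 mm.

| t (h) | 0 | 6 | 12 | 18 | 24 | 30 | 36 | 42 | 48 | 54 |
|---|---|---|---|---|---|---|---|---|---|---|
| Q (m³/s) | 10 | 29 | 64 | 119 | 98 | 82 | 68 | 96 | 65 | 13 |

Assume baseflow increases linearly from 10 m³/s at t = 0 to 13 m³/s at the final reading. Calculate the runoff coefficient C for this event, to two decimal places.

ΣQ_DR = 529.0 m³/s; V = ΣQ_DR·Δt = 1.143 × 10^7 m³.
Runoff depth d = V / A = 5.241 mm.
C = d / P = 5.241 / 26.9 = 0.19.

C ≈ 0.19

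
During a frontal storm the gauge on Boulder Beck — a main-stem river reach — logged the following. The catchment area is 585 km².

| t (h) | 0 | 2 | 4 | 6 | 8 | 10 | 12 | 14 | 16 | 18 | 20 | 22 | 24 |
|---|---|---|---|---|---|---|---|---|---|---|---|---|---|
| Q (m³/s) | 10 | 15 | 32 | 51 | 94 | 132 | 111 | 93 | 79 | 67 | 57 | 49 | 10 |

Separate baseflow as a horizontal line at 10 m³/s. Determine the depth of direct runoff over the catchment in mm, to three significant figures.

Direct runoff: 0.0, 5.0, 22.0, 41.0, 84.0, 122.0, 101.0, 83.0, 69.0, 57.0, 47.0, 39.0, 0.0 m³/s; ΣQ_DR = 670.0 m³/s.
V = ΣQ_DR · Δt = 670.0 × 7200 s = 4.824 × 10^6 m³.
Over A = 585 km², depth = V / A = 8.25 mm.

d ≈ 8.25 mm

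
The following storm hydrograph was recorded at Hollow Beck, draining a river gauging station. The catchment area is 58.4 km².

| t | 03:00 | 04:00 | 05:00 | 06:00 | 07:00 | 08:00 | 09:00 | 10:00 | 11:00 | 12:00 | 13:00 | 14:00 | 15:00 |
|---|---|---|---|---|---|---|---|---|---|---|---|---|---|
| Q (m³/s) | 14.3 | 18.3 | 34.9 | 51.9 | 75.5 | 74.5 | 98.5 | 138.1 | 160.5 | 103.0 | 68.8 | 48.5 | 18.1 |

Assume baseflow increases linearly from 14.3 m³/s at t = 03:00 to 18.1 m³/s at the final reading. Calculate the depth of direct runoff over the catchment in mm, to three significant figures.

Direct runoff: 0.00, 3.68, 19.97, 36.65, 59.93, 58.62, 82.30, 121.58, 143.67, 85.85, 51.33, 30.72, 0.00 m³/s; ΣQ_DR = 694.3 m³/s.
V = ΣQ_DR · Δt = 694.3 × 3600 s = 2.499 × 10^6 m³.
Over A = 58.4 km², depth = V / A = 42.8 mm.

d ≈ 42.8 mm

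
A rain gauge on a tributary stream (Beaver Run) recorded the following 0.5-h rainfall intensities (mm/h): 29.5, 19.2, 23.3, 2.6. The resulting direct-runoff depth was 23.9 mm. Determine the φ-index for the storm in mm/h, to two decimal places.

Only the 3 blocks with intensity above φ contribute runoff: 29.5, 19.2, 23.3 mm/h.
Σ(I−φ)·Δt = d  ⇒  (29.5+19.2+23.3 − 3φ)·0.5 = 23.9
φ = (72.00 − 23.9/0.5) / 3 = 8.07 mm/h.

φ ≈ 8.07 mm/h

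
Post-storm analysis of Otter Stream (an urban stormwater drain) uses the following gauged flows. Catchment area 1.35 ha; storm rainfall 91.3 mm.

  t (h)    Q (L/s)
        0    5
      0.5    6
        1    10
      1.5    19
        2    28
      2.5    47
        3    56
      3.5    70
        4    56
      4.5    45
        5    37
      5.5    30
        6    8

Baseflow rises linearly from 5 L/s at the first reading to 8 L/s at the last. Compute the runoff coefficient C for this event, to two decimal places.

C ≈ 0.49

ΣQ_DR = 332.5 L/s; V = ΣQ_DR·Δt = 5.985 × 10^5 L.
Runoff depth d = V / A = 44.33 mm.
C = d / P = 44.33 / 91.3 = 0.49.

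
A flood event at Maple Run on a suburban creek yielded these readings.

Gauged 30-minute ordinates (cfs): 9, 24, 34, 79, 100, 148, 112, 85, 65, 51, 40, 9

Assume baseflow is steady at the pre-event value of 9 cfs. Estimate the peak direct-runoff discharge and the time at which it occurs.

Q_p = 139.0 cfs at t = 2.5 h

Subtracting baseflow gives direct-runoff ordinates: 0.0, 15.0, 25.0, 70.0, 91.0, 139.0, 103.0, 76.0, 56.0, 42.0, 31.0, 0.0 cfs.
The maximum is 139.0 cfs, occurring at the reading for t = 2.5 h.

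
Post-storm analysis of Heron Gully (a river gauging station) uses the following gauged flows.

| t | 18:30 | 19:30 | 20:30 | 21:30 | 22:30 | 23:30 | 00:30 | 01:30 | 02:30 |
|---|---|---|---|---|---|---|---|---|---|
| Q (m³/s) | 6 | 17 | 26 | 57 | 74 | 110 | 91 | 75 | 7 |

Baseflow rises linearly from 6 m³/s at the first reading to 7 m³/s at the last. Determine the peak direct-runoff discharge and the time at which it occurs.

Q_p = 103.38 m³/s at t = 23:30

Subtracting baseflow gives direct-runoff ordinates: 0.00, 10.88, 19.75, 50.62, 67.50, 103.38, 84.25, 68.12, 0.00 m³/s.
The maximum is 103.38 m³/s, occurring at the reading for t = 23:30.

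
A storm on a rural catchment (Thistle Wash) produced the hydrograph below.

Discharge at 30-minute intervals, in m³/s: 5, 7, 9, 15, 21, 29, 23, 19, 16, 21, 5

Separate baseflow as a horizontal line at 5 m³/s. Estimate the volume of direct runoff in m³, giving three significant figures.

V ≈ 2.07 × 10^5 m³

Direct-runoff ordinates (Q − Q_b): 0.0, 2.0, 4.0, 10.0, 16.0, 24.0, 18.0, 14.0, 11.0, 16.0, 0.0 m³/s.
ΣQ_DR = 115.0 m³/s.
With Δt = 0.5 h = 1800 s, V = ΣQ_DR · Δt = 115.0 × 1800 = 2.07 × 10^5 m³.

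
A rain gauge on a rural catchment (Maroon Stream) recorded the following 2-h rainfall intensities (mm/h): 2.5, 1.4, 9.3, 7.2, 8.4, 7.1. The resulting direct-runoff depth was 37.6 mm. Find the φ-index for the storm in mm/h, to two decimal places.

φ ≈ 3.30 mm/h

Only the 4 blocks with intensity above φ contribute runoff: 9.3, 7.2, 8.4, 7.1 mm/h.
Σ(I−φ)·Δt = d  ⇒  (9.3+7.2+8.4+7.1 − 4φ)·2 = 37.6
φ = (32.00 − 37.6/2) / 4 = 3.30 mm/h.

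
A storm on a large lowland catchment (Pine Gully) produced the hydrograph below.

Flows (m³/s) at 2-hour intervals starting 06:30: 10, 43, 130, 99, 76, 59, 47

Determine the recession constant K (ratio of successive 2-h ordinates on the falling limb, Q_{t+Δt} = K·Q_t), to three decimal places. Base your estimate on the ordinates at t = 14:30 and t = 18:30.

Using the recession-limb readings at t = 14:30 and t = 18:30: Q falls from 76 to 47 m³/s over 2 intervals.
K = (Q₂/Q₁)^(1/2) = (47/76)^(1/2) = 0.786.

K ≈ 0.786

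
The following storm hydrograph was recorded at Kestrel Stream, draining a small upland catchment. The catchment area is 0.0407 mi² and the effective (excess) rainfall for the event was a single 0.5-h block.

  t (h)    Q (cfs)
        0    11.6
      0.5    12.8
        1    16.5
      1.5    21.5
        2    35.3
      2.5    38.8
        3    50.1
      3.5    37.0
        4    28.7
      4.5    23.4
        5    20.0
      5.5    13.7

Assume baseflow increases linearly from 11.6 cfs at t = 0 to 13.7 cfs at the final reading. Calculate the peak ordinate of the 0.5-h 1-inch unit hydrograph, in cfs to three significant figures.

U_p ≈ 12.5 cfs

Direct runoff: 0.00, 1.01, 4.52, 9.33, 22.94, 26.25, 37.35, 24.06, 15.57, 10.08, 6.49, 0.00 cfs; ΣQ_DR = 157.6 cfs, peak = 37.35 cfs.
Runoff depth d = ΣQ_DR·Δt / A = 157.6 × 1800 / (0.0407 mi²) = 3.000 in.
The 1-inch UH is the DRH scaled by (1 in)/d, so U_p = 37.35 × 1/3.000 = 12.5 cfs.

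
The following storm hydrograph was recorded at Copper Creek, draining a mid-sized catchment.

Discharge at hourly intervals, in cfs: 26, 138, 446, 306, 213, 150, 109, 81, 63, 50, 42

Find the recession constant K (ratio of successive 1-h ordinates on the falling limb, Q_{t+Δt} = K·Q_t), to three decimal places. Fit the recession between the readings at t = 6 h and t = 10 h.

K ≈ 0.788

Using the recession-limb readings at t = 6 h and t = 10 h: Q falls from 109 to 42 cfs over 4 intervals.
K = (Q₂/Q₁)^(1/4) = (42/109)^(1/4) = 0.788.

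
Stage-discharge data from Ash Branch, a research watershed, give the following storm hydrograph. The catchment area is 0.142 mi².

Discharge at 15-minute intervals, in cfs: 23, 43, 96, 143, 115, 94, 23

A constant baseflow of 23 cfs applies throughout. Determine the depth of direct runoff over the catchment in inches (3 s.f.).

Direct runoff: 0.0, 20.0, 73.0, 120.0, 92.0, 71.0, 0.0 cfs; ΣQ_DR = 376.0 cfs.
V = ΣQ_DR · Δt = 376.0 × 900 s = 3.384 × 10^5 ft³.
Over A = 0.142 mi², depth = V / A = 1.03 in.

d ≈ 1.03 in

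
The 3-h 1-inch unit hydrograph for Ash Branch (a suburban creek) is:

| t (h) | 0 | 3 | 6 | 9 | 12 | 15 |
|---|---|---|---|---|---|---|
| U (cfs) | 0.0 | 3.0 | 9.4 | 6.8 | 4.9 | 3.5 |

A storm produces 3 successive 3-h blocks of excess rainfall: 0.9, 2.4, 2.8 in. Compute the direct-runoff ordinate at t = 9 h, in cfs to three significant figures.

By discrete convolution, Q_j = Σ (P_i / 1 in) · U_{j−i}.
At t = 9 h (j=3): Q = (0.9/1)·6.8 + (2.4/1)·9.4 + (2.8/1)·3.0 = 37.1 cfs.

Q ≈ 37.1 cfs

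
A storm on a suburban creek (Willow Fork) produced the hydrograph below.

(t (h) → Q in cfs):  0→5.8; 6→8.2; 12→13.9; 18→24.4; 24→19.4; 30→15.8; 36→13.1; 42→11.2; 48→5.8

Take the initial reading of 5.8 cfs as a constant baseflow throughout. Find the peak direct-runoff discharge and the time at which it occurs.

Subtracting baseflow gives direct-runoff ordinates: 0.0, 2.4, 8.1, 18.6, 13.6, 10.0, 7.3, 5.4, 0.0 cfs.
The maximum is 18.6 cfs, occurring at the reading for t = 18 h.

Q_p = 18.6 cfs at t = 18 h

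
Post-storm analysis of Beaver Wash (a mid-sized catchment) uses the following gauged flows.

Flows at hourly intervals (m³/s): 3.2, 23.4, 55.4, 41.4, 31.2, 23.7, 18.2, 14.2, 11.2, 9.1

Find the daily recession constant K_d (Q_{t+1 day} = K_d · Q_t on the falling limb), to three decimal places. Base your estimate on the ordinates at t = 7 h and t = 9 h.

Between t = 7 h and t = 9 h the flow falls from 14.2 to 9.1 m³/s over 2×1 h = 2 h.
Per-interval ratio K = (9.1/14.2)^(1/2) = 0.8005; K_d = K^(24/1) = 0.005.

K_d ≈ 0.005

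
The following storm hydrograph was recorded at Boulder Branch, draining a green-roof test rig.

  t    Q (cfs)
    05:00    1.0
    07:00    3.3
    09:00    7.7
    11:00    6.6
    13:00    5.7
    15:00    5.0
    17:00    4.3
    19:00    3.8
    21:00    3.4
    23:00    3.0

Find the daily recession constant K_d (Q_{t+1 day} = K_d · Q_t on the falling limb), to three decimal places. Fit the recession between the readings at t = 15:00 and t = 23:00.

Between t = 15:00 and t = 23:00 the flow falls from 5.0 to 3.0 cfs over 4×2 h = 8 h.
Per-interval ratio K = (3.0/5.0)^(1/4) = 0.8801; K_d = K^(24/2) = 0.216.

K_d ≈ 0.216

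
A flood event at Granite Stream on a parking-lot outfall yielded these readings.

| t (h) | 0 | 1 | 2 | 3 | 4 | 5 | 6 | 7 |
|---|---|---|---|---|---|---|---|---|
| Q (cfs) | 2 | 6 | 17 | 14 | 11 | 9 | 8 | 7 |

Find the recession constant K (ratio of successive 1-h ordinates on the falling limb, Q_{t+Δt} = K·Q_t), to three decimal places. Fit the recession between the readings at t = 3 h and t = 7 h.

Using the recession-limb readings at t = 3 h and t = 7 h: Q falls from 14 to 7 cfs over 4 intervals.
K = (Q₂/Q₁)^(1/4) = (7/14)^(1/4) = 0.841.

K ≈ 0.841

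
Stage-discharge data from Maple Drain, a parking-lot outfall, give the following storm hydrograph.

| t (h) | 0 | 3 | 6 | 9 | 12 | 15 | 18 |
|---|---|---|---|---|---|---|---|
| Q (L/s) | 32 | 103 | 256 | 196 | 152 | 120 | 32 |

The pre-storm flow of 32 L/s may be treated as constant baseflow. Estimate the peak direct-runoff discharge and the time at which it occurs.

Subtracting baseflow gives direct-runoff ordinates: 0.0, 71.0, 224.0, 164.0, 120.0, 88.0, 0.0 L/s.
The maximum is 224.0 L/s, occurring at the reading for t = 6 h.

Q_p = 224.0 L/s at t = 6 h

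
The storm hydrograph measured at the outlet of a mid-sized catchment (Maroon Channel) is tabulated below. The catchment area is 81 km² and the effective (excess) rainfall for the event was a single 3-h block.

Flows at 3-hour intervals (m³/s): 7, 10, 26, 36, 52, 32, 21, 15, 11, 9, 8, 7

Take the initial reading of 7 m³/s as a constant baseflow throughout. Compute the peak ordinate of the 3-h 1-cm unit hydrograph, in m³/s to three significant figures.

U_p ≈ 22.5 m³/s

Direct runoff: 0.0, 3.0, 19.0, 29.0, 45.0, 25.0, 14.0, 8.0, 4.0, 2.0, 1.0, 0.0 m³/s; ΣQ_DR = 150.0 m³/s, peak = 45.0 m³/s.
Runoff depth d = ΣQ_DR·Δt / A = 150.0 × 10800 / (81 km²) = 20.00 mm.
The 1-cm UH is the DRH scaled by (10 mm)/d, so U_p = 45.0 × 10/20.00 = 22.5 m³/s.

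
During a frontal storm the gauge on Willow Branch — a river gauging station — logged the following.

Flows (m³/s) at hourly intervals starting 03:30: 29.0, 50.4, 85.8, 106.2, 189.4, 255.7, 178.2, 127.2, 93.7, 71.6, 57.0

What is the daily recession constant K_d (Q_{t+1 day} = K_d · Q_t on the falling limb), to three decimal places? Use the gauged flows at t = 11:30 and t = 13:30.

Between t = 11:30 and t = 13:30 the flow falls from 93.7 to 57.0 m³/s over 2×1 h = 2 h.
Per-interval ratio K = (57.0/93.7)^(1/2) = 0.7800; K_d = K^(24/1) = 0.003.

K_d ≈ 0.003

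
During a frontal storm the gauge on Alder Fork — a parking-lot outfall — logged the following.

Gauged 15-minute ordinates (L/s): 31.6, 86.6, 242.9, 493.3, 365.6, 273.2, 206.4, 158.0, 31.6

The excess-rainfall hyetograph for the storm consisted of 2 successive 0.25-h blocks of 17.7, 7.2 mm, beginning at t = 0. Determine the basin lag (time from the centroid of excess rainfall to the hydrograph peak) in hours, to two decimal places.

t_L ≈ 0.55 h

Centroid of excess rainfall: t_c = Σ P_i·t̄_i / ΣP_i = 0.1973 h (block centres at 0.125, 0.375 h).
Hydrograph peak occurs at t = 0.75 h, so basin lag t_L = 0.75 − 0.1973 = 0.55 h.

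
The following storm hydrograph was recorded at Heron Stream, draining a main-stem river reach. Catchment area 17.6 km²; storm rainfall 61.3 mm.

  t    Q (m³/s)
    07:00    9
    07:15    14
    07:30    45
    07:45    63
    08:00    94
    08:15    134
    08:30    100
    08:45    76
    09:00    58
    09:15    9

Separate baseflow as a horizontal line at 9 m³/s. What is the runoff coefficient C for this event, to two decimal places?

C ≈ 0.43

ΣQ_DR = 512.0 m³/s; V = ΣQ_DR·Δt = 4.608 × 10^5 m³.
Runoff depth d = V / A = 26.18 mm.
C = d / P = 26.18 / 61.3 = 0.43.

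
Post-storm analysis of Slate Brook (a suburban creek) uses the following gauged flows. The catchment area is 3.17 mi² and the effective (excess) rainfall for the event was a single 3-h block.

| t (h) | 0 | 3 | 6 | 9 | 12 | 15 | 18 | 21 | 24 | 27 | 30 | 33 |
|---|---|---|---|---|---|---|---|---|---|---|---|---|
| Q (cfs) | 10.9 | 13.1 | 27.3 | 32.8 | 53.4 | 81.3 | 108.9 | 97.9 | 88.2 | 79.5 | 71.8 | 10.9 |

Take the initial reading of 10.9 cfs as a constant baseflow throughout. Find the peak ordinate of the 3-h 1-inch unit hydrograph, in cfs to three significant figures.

Direct runoff: 0.0, 2.2, 16.4, 21.9, 42.5, 70.4, 98.0, 87.0, 77.3, 68.6, 60.9, 0.0 cfs; ΣQ_DR = 545.2 cfs, peak = 98.0 cfs.
Runoff depth d = ΣQ_DR·Δt / A = 545.2 × 10800 / (3.17 mi²) = 0.7995 in.
The 1-inch UH is the DRH scaled by (1 in)/d, so U_p = 98.0 × 1/0.7995 = 123 cfs.

U_p ≈ 123 cfs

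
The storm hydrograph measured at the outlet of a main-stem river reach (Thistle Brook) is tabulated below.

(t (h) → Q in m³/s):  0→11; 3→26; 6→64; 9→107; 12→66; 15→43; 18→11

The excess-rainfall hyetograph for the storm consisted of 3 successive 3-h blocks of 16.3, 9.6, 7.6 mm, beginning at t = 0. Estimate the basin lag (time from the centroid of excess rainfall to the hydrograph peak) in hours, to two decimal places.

t_L ≈ 5.28 h

Centroid of excess rainfall: t_c = Σ P_i·t̄_i / ΣP_i = 3.7209 h (block centres at 1.5, 4.5, 7.5 h).
Hydrograph peak occurs at t = 9 h, so basin lag t_L = 9 − 3.7209 = 5.28 h.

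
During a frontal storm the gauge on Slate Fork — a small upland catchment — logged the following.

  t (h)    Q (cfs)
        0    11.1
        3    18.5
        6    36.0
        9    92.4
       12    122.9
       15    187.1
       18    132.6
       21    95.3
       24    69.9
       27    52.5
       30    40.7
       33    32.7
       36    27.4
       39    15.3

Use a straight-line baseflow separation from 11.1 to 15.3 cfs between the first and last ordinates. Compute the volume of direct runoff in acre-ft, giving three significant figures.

V ≈ 186 acre-ft

Direct-runoff ordinates (Q − Q_b): 0.00, 7.08, 24.25, 80.33, 110.51, 174.38, 119.56, 81.94, 56.22, 38.49, 26.37, 18.05, 12.42, 0.00 cfs.
ΣQ_DR = 749.6 cfs.
With Δt = 3 h = 10800 s, V = ΣQ_DR · Δt = 749.6 × 10800 = 8.10 × 10^6 ft³ = 186 acre-ft.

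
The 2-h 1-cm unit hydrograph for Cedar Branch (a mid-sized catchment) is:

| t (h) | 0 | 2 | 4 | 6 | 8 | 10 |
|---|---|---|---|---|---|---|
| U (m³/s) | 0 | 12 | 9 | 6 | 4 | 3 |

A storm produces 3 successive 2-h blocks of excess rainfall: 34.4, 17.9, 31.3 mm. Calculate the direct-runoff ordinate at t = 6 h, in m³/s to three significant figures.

By discrete convolution, Q_j = Σ (P_i / 10 mm) · U_{j−i}.
At t = 6 h (j=3): Q = (34.4/10)·6 + (17.9/10)·9 + (31.3/10)·12 = 74.3 m³/s.

Q ≈ 74.3 m³/s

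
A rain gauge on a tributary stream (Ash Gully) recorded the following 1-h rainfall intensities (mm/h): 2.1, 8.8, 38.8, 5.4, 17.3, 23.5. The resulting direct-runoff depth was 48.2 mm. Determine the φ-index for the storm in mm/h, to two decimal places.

φ ≈ 10.47 mm/h

Only the 3 blocks with intensity above φ contribute runoff: 38.8, 17.3, 23.5 mm/h.
Σ(I−φ)·Δt = d  ⇒  (38.8+17.3+23.5 − 3φ)·1 = 48.2
φ = (79.60 − 48.2/1) / 3 = 10.47 mm/h.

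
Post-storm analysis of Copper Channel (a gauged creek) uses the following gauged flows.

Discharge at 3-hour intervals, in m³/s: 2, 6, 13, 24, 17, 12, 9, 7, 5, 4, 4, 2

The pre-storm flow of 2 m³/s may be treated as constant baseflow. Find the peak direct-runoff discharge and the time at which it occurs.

Q_p = 22.0 m³/s at t = 9 h

Subtracting baseflow gives direct-runoff ordinates: 0.0, 4.0, 11.0, 22.0, 15.0, 10.0, 7.0, 5.0, 3.0, 2.0, 2.0, 0.0 m³/s.
The maximum is 22.0 m³/s, occurring at the reading for t = 9 h.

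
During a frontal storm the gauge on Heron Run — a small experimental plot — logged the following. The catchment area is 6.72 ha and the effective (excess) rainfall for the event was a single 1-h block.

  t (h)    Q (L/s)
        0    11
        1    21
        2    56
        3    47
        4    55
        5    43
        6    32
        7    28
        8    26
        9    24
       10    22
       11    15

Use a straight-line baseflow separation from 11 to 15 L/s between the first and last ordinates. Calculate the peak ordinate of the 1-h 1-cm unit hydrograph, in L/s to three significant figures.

U_p ≈ 36.9 L/s

Direct runoff: 0.00, 9.64, 44.27, 34.91, 42.55, 30.18, 18.82, 14.45, 12.09, 9.73, 7.36, 0.00 L/s; ΣQ_DR = 224.0 L/s, peak = 44.27 L/s.
Runoff depth d = ΣQ_DR·Δt / A = 224.0 × 3600 / (6.72 ha) = 12.00 mm.
The 1-cm UH is the DRH scaled by (10 mm)/d, so U_p = 44.27 × 10/12.00 = 36.9 L/s.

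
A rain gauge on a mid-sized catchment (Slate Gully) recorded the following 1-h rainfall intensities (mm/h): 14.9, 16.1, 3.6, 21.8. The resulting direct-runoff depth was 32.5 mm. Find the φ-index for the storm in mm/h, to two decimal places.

φ ≈ 6.77 mm/h

Only the 3 blocks with intensity above φ contribute runoff: 14.9, 16.1, 21.8 mm/h.
Σ(I−φ)·Δt = d  ⇒  (14.9+16.1+21.8 − 3φ)·1 = 32.5
φ = (52.80 − 32.5/1) / 3 = 6.77 mm/h.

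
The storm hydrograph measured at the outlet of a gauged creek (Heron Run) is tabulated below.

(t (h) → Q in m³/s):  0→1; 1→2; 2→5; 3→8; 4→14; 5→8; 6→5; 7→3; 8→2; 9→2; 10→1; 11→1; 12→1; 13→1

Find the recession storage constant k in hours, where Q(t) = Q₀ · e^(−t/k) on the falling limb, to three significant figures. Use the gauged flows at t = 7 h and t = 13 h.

k ≈ 5.46 h

On the falling limb, Q drops from 3 to 1 m³/s between t = 7 h and t = 13 h (Δt = 6 h).
k = −Δt / ln(Q₂/Q₁) = −6 / ln(1/3) = 5.46 h.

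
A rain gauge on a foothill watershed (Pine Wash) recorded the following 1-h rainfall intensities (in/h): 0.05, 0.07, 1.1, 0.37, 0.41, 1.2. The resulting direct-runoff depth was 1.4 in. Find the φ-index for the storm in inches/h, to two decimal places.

Only the 2 blocks with intensity above φ contribute runoff: 1.1, 1.2 in/h.
Σ(I−φ)·Δt = d  ⇒  (1.1+1.2 − 2φ)·1 = 1.4
φ = (2.300 − 1.4/1) / 2 = 0.45 in/h.

φ ≈ 0.45 in/h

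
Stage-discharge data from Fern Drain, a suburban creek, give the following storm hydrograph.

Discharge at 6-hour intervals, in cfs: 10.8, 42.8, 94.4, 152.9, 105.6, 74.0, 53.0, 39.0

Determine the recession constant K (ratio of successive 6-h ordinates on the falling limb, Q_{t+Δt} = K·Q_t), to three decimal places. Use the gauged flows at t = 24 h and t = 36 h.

K ≈ 0.708

Using the recession-limb readings at t = 24 h and t = 36 h: Q falls from 105.6 to 53.0 cfs over 2 intervals.
K = (Q₂/Q₁)^(1/2) = (53.0/105.6)^(1/2) = 0.708.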